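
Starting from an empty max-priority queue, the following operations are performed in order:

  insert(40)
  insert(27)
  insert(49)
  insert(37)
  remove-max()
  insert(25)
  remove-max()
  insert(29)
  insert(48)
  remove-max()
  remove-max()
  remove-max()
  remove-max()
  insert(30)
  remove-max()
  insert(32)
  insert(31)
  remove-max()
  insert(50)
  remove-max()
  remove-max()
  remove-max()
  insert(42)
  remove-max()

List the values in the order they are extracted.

insert 40 → {40}
insert 27 → {40, 27}
insert 49 → {49, 40, 27}
insert 37 → {49, 40, 37, 27}
remove-max → 49; now {40, 37, 27}
insert 25 → {40, 37, 27, 25}
remove-max → 40; now {37, 27, 25}
insert 29 → {37, 29, 27, 25}
insert 48 → {48, 37, 29, 27, 25}
remove-max → 48; now {37, 29, 27, 25}
remove-max → 37; now {29, 27, 25}
remove-max → 29; now {27, 25}
remove-max → 27; now {25}
insert 30 → {30, 25}
remove-max → 30; now {25}
insert 32 → {32, 25}
insert 31 → {32, 31, 25}
remove-max → 32; now {31, 25}
insert 50 → {50, 31, 25}
remove-max → 50; now {31, 25}
remove-max → 31; now {25}
remove-max → 25; now {}
insert 42 → {42}
remove-max → 42; now {}

[49, 40, 48, 37, 29, 27, 30, 32, 50, 31, 25, 42]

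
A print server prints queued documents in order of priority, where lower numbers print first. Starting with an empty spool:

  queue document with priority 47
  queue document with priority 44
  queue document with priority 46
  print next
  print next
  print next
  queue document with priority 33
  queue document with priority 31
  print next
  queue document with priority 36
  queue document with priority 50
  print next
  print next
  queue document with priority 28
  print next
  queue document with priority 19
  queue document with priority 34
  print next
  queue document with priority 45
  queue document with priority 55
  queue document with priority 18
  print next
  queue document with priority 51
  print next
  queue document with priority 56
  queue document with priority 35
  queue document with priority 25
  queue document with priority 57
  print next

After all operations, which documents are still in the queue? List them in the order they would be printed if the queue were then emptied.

35 → 45 → 50 → 51 → 55 → 56 → 57

insert 47 → {47}
insert 44 → {44, 47}
insert 46 → {44, 46, 47}
print next → 44; now {46, 47}
print next → 46; now {47}
print next → 47; now {}
insert 33 → {33}
insert 31 → {31, 33}
print next → 31; now {33}
insert 36 → {33, 36}
insert 50 → {33, 36, 50}
print next → 33; now {36, 50}
print next → 36; now {50}
insert 28 → {28, 50}
print next → 28; now {50}
insert 19 → {19, 50}
insert 34 → {19, 34, 50}
print next → 19; now {34, 50}
insert 45 → {34, 45, 50}
insert 55 → {34, 45, 50, 55}
insert 18 → {18, 34, 45, 50, 55}
print next → 18; now {34, 45, 50, 55}
insert 51 → {34, 45, 50, 51, 55}
print next → 34; now {45, 50, 51, 55}
insert 56 → {45, 50, 51, 55, 56}
insert 35 → {35, 45, 50, 51, 55, 56}
insert 25 → {25, 35, 45, 50, 51, 55, 56}
insert 57 → {25, 35, 45, 50, 51, 55, 56, 57}
print next → 25; now {35, 45, 50, 51, 55, 56, 57}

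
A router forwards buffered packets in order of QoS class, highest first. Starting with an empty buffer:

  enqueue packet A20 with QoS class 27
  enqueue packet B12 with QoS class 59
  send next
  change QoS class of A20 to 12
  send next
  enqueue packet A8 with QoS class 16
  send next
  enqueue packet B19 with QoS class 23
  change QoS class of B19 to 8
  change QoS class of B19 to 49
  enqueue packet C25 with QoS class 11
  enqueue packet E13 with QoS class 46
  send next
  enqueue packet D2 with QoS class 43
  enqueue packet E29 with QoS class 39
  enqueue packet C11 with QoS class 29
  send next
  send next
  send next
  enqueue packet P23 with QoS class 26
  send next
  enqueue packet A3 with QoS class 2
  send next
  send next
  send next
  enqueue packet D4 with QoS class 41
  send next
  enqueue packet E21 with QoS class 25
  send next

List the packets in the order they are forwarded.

add A20 (QoS class 27) → {A20:27}
add B12 (QoS class 59) → {B12:59, A20:27}
send next → B12; now {A20:27}
update A20 to QoS class 12 → {A20:12}
send next → A20; now {}
add A8 (QoS class 16) → {A8:16}
send next → A8; now {}
add B19 (QoS class 23) → {B19:23}
update B19 to QoS class 8 → {B19:8}
update B19 to QoS class 49 → {B19:49}
add C25 (QoS class 11) → {B19:49, C25:11}
add E13 (QoS class 46) → {B19:49, E13:46, C25:11}
send next → B19; now {E13:46, C25:11}
add D2 (QoS class 43) → {E13:46, D2:43, C25:11}
add E29 (QoS class 39) → {E13:46, D2:43, E29:39, C25:11}
add C11 (QoS class 29) → {E13:46, D2:43, E29:39, C11:29, C25:11}
send next → E13; now {D2:43, E29:39, C11:29, C25:11}
send next → D2; now {E29:39, C11:29, C25:11}
send next → E29; now {C11:29, C25:11}
add P23 (QoS class 26) → {C11:29, P23:26, C25:11}
send next → C11; now {P23:26, C25:11}
add A3 (QoS class 2) → {P23:26, C25:11, A3:2}
send next → P23; now {C25:11, A3:2}
send next → C25; now {A3:2}
send next → A3; now {}
add D4 (QoS class 41) → {D4:41}
send next → D4; now {}
add E21 (QoS class 25) → {E21:25}
send next → E21; now {}

B12, A20, A8, B19, E13, D2, E29, C11, P23, C25, A3, D4, E21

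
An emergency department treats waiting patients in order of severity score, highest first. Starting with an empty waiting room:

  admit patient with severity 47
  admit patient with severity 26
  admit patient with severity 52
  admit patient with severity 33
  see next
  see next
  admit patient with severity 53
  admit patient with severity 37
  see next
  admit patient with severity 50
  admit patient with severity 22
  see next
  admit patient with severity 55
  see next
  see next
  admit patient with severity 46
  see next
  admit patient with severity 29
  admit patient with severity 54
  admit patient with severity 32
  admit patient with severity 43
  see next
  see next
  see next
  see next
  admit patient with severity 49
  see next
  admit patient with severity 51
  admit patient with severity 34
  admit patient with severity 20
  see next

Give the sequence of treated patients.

52 → 47 → 53 → 50 → 55 → 37 → 46 → 54 → 43 → 33 → 32 → 49 → 51

insert 47 → {47}
insert 26 → {47, 26}
insert 52 → {52, 47, 26}
insert 33 → {52, 47, 33, 26}
see next → 52; now {47, 33, 26}
see next → 47; now {33, 26}
insert 53 → {53, 33, 26}
insert 37 → {53, 37, 33, 26}
see next → 53; now {37, 33, 26}
insert 50 → {50, 37, 33, 26}
insert 22 → {50, 37, 33, 26, 22}
see next → 50; now {37, 33, 26, 22}
insert 55 → {55, 37, 33, 26, 22}
see next → 55; now {37, 33, 26, 22}
see next → 37; now {33, 26, 22}
insert 46 → {46, 33, 26, 22}
see next → 46; now {33, 26, 22}
insert 29 → {33, 29, 26, 22}
insert 54 → {54, 33, 29, 26, 22}
insert 32 → {54, 33, 32, 29, 26, 22}
insert 43 → {54, 43, 33, 32, 29, 26, 22}
see next → 54; now {43, 33, 32, 29, 26, 22}
see next → 43; now {33, 32, 29, 26, 22}
see next → 33; now {32, 29, 26, 22}
see next → 32; now {29, 26, 22}
insert 49 → {49, 29, 26, 22}
see next → 49; now {29, 26, 22}
insert 51 → {51, 29, 26, 22}
insert 34 → {51, 34, 29, 26, 22}
insert 20 → {51, 34, 29, 26, 22, 20}
see next → 51; now {34, 29, 26, 22, 20}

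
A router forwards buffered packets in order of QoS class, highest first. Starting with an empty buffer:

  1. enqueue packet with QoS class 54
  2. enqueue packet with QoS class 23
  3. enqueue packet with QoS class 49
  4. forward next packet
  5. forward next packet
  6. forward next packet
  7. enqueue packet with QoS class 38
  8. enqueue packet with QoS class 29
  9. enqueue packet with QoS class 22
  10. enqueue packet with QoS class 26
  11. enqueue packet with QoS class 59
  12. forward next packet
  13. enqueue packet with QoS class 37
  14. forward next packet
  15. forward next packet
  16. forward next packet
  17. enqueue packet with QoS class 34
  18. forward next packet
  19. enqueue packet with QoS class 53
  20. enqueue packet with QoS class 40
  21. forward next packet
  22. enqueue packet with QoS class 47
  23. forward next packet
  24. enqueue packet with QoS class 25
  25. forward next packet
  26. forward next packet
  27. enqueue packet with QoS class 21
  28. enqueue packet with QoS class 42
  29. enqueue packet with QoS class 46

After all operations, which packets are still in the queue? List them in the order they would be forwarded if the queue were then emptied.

insert 54 → {54}
insert 23 → {54, 23}
insert 49 → {54, 49, 23}
forward next packet → 54; now {49, 23}
forward next packet → 49; now {23}
forward next packet → 23; now {}
insert 38 → {38}
insert 29 → {38, 29}
insert 22 → {38, 29, 22}
insert 26 → {38, 29, 26, 22}
insert 59 → {59, 38, 29, 26, 22}
forward next packet → 59; now {38, 29, 26, 22}
insert 37 → {38, 37, 29, 26, 22}
forward next packet → 38; now {37, 29, 26, 22}
forward next packet → 37; now {29, 26, 22}
forward next packet → 29; now {26, 22}
insert 34 → {34, 26, 22}
forward next packet → 34; now {26, 22}
insert 53 → {53, 26, 22}
insert 40 → {53, 40, 26, 22}
forward next packet → 53; now {40, 26, 22}
insert 47 → {47, 40, 26, 22}
forward next packet → 47; now {40, 26, 22}
insert 25 → {40, 26, 25, 22}
forward next packet → 40; now {26, 25, 22}
forward next packet → 26; now {25, 22}
insert 21 → {25, 22, 21}
insert 42 → {42, 25, 22, 21}
insert 46 → {46, 42, 25, 22, 21}

46 → 42 → 25 → 22 → 21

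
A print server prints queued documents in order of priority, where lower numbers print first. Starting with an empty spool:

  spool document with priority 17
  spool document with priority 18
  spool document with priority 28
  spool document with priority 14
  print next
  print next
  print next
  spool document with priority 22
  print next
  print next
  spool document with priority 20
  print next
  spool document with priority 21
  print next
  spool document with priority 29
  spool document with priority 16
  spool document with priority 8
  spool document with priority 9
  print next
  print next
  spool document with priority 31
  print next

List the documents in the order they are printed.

14, 17, 18, 22, 28, 20, 21, 8, 9, 16

insert 17 → {17}
insert 18 → {17, 18}
insert 28 → {17, 18, 28}
insert 14 → {14, 17, 18, 28}
print next → 14; now {17, 18, 28}
print next → 17; now {18, 28}
print next → 18; now {28}
insert 22 → {22, 28}
print next → 22; now {28}
print next → 28; now {}
insert 20 → {20}
print next → 20; now {}
insert 21 → {21}
print next → 21; now {}
insert 29 → {29}
insert 16 → {16, 29}
insert 8 → {8, 16, 29}
insert 9 → {8, 9, 16, 29}
print next → 8; now {9, 16, 29}
print next → 9; now {16, 29}
insert 31 → {16, 29, 31}
print next → 16; now {29, 31}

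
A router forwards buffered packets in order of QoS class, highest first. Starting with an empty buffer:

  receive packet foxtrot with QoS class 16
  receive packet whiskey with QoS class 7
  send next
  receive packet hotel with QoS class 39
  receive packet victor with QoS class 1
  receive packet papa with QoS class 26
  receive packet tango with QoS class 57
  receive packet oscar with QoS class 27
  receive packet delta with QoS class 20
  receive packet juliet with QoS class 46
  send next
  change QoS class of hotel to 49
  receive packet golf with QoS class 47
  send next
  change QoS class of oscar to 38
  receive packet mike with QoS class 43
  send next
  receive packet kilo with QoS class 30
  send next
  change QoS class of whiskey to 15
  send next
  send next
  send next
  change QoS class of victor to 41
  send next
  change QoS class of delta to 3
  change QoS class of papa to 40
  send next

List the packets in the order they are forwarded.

foxtrot, tango, hotel, golf, juliet, mike, oscar, kilo, victor, papa

add foxtrot (QoS class 16) → {foxtrot:16}
add whiskey (QoS class 7) → {foxtrot:16, whiskey:7}
send next → foxtrot; now {whiskey:7}
add hotel (QoS class 39) → {hotel:39, whiskey:7}
add victor (QoS class 1) → {hotel:39, whiskey:7, victor:1}
add papa (QoS class 26) → {hotel:39, papa:26, whiskey:7, victor:1}
add tango (QoS class 57) → {tango:57, hotel:39, papa:26, whiskey:7, victor:1}
add oscar (QoS class 27) → {tango:57, hotel:39, oscar:27, papa:26, whiskey:7, victor:1}
add delta (QoS class 20) → {tango:57, hotel:39, oscar:27, papa:26, delta:20, whiskey:7, victor:1}
add juliet (QoS class 46) → {tango:57, juliet:46, hotel:39, oscar:27, papa:26, delta:20, whiskey:7, victor:1}
send next → tango; now {juliet:46, hotel:39, oscar:27, papa:26, delta:20, whiskey:7, victor:1}
update hotel to QoS class 49 → {hotel:49, juliet:46, oscar:27, papa:26, delta:20, whiskey:7, victor:1}
add golf (QoS class 47) → {hotel:49, golf:47, juliet:46, oscar:27, papa:26, delta:20, whiskey:7, victor:1}
send next → hotel; now {golf:47, juliet:46, oscar:27, papa:26, delta:20, whiskey:7, victor:1}
update oscar to QoS class 38 → {golf:47, juliet:46, oscar:38, papa:26, delta:20, whiskey:7, victor:1}
add mike (QoS class 43) → {golf:47, juliet:46, mike:43, oscar:38, papa:26, delta:20, whiskey:7, victor:1}
send next → golf; now {juliet:46, mike:43, oscar:38, papa:26, delta:20, whiskey:7, victor:1}
add kilo (QoS class 30) → {juliet:46, mike:43, oscar:38, kilo:30, papa:26, delta:20, whiskey:7, victor:1}
send next → juliet; now {mike:43, oscar:38, kilo:30, papa:26, delta:20, whiskey:7, victor:1}
update whiskey to QoS class 15 → {mike:43, oscar:38, kilo:30, papa:26, delta:20, whiskey:15, victor:1}
send next → mike; now {oscar:38, kilo:30, papa:26, delta:20, whiskey:15, victor:1}
send next → oscar; now {kilo:30, papa:26, delta:20, whiskey:15, victor:1}
send next → kilo; now {papa:26, delta:20, whiskey:15, victor:1}
update victor to QoS class 41 → {victor:41, papa:26, delta:20, whiskey:15}
send next → victor; now {papa:26, delta:20, whiskey:15}
update delta to QoS class 3 → {papa:26, whiskey:15, delta:3}
update papa to QoS class 40 → {papa:40, whiskey:15, delta:3}
send next → papa; now {whiskey:15, delta:3}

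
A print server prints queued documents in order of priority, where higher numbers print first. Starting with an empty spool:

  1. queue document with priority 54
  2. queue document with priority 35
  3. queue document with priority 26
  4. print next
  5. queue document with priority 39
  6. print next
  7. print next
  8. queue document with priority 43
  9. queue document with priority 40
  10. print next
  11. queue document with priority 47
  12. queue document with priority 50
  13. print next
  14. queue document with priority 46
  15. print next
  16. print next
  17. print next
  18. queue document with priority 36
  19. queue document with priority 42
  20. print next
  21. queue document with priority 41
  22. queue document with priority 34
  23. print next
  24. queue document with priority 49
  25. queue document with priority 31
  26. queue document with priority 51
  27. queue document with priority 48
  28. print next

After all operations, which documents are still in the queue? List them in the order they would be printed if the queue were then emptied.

49, 48, 36, 34, 31, 26

insert 54 → {54}
insert 35 → {54, 35}
insert 26 → {54, 35, 26}
print next → 54; now {35, 26}
insert 39 → {39, 35, 26}
print next → 39; now {35, 26}
print next → 35; now {26}
insert 43 → {43, 26}
insert 40 → {43, 40, 26}
print next → 43; now {40, 26}
insert 47 → {47, 40, 26}
insert 50 → {50, 47, 40, 26}
print next → 50; now {47, 40, 26}
insert 46 → {47, 46, 40, 26}
print next → 47; now {46, 40, 26}
print next → 46; now {40, 26}
print next → 40; now {26}
insert 36 → {36, 26}
insert 42 → {42, 36, 26}
print next → 42; now {36, 26}
insert 41 → {41, 36, 26}
insert 34 → {41, 36, 34, 26}
print next → 41; now {36, 34, 26}
insert 49 → {49, 36, 34, 26}
insert 31 → {49, 36, 34, 31, 26}
insert 51 → {51, 49, 36, 34, 31, 26}
insert 48 → {51, 49, 48, 36, 34, 31, 26}
print next → 51; now {49, 48, 36, 34, 31, 26}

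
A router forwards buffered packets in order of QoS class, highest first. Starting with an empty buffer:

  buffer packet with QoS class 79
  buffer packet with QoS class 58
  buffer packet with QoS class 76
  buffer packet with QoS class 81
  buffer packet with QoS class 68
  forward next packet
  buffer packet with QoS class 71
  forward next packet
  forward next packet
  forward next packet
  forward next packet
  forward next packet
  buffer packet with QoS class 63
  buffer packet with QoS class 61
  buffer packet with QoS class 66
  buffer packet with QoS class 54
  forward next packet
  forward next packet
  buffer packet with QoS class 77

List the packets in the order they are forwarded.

insert 79 → {79}
insert 58 → {79, 58}
insert 76 → {79, 76, 58}
insert 81 → {81, 79, 76, 58}
insert 68 → {81, 79, 76, 68, 58}
forward next packet → 81; now {79, 76, 68, 58}
insert 71 → {79, 76, 71, 68, 58}
forward next packet → 79; now {76, 71, 68, 58}
forward next packet → 76; now {71, 68, 58}
forward next packet → 71; now {68, 58}
forward next packet → 68; now {58}
forward next packet → 58; now {}
insert 63 → {63}
insert 61 → {63, 61}
insert 66 → {66, 63, 61}
insert 54 → {66, 63, 61, 54}
forward next packet → 66; now {63, 61, 54}
forward next packet → 63; now {61, 54}
insert 77 → {77, 61, 54}

[81, 79, 76, 71, 68, 58, 66, 63]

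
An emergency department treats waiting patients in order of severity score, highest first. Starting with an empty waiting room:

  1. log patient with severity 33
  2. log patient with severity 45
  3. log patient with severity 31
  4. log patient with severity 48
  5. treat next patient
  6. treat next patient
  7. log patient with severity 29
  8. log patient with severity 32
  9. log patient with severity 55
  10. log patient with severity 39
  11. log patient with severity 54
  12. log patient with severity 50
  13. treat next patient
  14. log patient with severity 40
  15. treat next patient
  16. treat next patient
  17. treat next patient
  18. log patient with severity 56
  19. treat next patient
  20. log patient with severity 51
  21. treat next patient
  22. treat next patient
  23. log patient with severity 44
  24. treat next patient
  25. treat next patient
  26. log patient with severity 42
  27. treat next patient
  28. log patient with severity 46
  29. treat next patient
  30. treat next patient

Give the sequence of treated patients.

insert 33 → {33}
insert 45 → {45, 33}
insert 31 → {45, 33, 31}
insert 48 → {48, 45, 33, 31}
treat next patient → 48; now {45, 33, 31}
treat next patient → 45; now {33, 31}
insert 29 → {33, 31, 29}
insert 32 → {33, 32, 31, 29}
insert 55 → {55, 33, 32, 31, 29}
insert 39 → {55, 39, 33, 32, 31, 29}
insert 54 → {55, 54, 39, 33, 32, 31, 29}
insert 50 → {55, 54, 50, 39, 33, 32, 31, 29}
treat next patient → 55; now {54, 50, 39, 33, 32, 31, 29}
insert 40 → {54, 50, 40, 39, 33, 32, 31, 29}
treat next patient → 54; now {50, 40, 39, 33, 32, 31, 29}
treat next patient → 50; now {40, 39, 33, 32, 31, 29}
treat next patient → 40; now {39, 33, 32, 31, 29}
insert 56 → {56, 39, 33, 32, 31, 29}
treat next patient → 56; now {39, 33, 32, 31, 29}
insert 51 → {51, 39, 33, 32, 31, 29}
treat next patient → 51; now {39, 33, 32, 31, 29}
treat next patient → 39; now {33, 32, 31, 29}
insert 44 → {44, 33, 32, 31, 29}
treat next patient → 44; now {33, 32, 31, 29}
treat next patient → 33; now {32, 31, 29}
insert 42 → {42, 32, 31, 29}
treat next patient → 42; now {32, 31, 29}
insert 46 → {46, 32, 31, 29}
treat next patient → 46; now {32, 31, 29}
treat next patient → 32; now {31, 29}

[48, 45, 55, 54, 50, 40, 56, 51, 39, 44, 33, 42, 46, 32]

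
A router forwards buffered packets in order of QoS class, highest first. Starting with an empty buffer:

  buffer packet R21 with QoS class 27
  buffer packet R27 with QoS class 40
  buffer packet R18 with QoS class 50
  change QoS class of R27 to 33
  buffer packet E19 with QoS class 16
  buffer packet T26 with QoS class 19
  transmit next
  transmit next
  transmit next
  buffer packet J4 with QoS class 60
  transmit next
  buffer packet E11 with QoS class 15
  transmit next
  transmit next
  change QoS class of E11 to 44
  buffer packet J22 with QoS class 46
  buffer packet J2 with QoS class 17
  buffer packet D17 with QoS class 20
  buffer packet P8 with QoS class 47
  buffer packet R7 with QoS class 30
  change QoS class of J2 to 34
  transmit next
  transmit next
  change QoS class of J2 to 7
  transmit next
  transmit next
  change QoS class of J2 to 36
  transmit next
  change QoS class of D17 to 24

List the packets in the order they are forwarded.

R18, R27, R21, J4, T26, E19, P8, J22, E11, R7, J2

add R21 (QoS class 27) → {R21:27}
add R27 (QoS class 40) → {R27:40, R21:27}
add R18 (QoS class 50) → {R18:50, R27:40, R21:27}
update R27 to QoS class 33 → {R18:50, R27:33, R21:27}
add E19 (QoS class 16) → {R18:50, R27:33, R21:27, E19:16}
add T26 (QoS class 19) → {R18:50, R27:33, R21:27, T26:19, E19:16}
transmit next → R18; now {R27:33, R21:27, T26:19, E19:16}
transmit next → R27; now {R21:27, T26:19, E19:16}
transmit next → R21; now {T26:19, E19:16}
add J4 (QoS class 60) → {J4:60, T26:19, E19:16}
transmit next → J4; now {T26:19, E19:16}
add E11 (QoS class 15) → {T26:19, E19:16, E11:15}
transmit next → T26; now {E19:16, E11:15}
transmit next → E19; now {E11:15}
update E11 to QoS class 44 → {E11:44}
add J22 (QoS class 46) → {J22:46, E11:44}
add J2 (QoS class 17) → {J22:46, E11:44, J2:17}
add D17 (QoS class 20) → {J22:46, E11:44, D17:20, J2:17}
add P8 (QoS class 47) → {P8:47, J22:46, E11:44, D17:20, J2:17}
add R7 (QoS class 30) → {P8:47, J22:46, E11:44, R7:30, D17:20, J2:17}
update J2 to QoS class 34 → {P8:47, J22:46, E11:44, J2:34, R7:30, D17:20}
transmit next → P8; now {J22:46, E11:44, J2:34, R7:30, D17:20}
transmit next → J22; now {E11:44, J2:34, R7:30, D17:20}
update J2 to QoS class 7 → {E11:44, R7:30, D17:20, J2:7}
transmit next → E11; now {R7:30, D17:20, J2:7}
transmit next → R7; now {D17:20, J2:7}
update J2 to QoS class 36 → {J2:36, D17:20}
transmit next → J2; now {D17:20}
update D17 to QoS class 24 → {D17:24}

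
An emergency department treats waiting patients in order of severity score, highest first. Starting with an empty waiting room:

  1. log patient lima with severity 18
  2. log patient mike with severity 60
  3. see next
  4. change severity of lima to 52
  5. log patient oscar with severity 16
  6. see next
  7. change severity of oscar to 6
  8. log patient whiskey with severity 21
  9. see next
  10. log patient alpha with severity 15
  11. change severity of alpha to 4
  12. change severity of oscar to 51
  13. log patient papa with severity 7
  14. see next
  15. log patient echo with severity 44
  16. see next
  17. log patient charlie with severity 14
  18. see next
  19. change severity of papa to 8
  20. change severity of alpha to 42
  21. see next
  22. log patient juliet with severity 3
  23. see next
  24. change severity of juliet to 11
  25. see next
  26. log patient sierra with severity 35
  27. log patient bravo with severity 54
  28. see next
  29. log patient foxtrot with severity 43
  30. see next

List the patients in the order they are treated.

add lima (severity 18) → {lima:18}
add mike (severity 60) → {mike:60, lima:18}
see next → mike; now {lima:18}
update lima to severity 52 → {lima:52}
add oscar (severity 16) → {lima:52, oscar:16}
see next → lima; now {oscar:16}
update oscar to severity 6 → {oscar:6}
add whiskey (severity 21) → {whiskey:21, oscar:6}
see next → whiskey; now {oscar:6}
add alpha (severity 15) → {alpha:15, oscar:6}
update alpha to severity 4 → {oscar:6, alpha:4}
update oscar to severity 51 → {oscar:51, alpha:4}
add papa (severity 7) → {oscar:51, papa:7, alpha:4}
see next → oscar; now {papa:7, alpha:4}
add echo (severity 44) → {echo:44, papa:7, alpha:4}
see next → echo; now {papa:7, alpha:4}
add charlie (severity 14) → {charlie:14, papa:7, alpha:4}
see next → charlie; now {papa:7, alpha:4}
update papa to severity 8 → {papa:8, alpha:4}
update alpha to severity 42 → {alpha:42, papa:8}
see next → alpha; now {papa:8}
add juliet (severity 3) → {papa:8, juliet:3}
see next → papa; now {juliet:3}
update juliet to severity 11 → {juliet:11}
see next → juliet; now {}
add sierra (severity 35) → {sierra:35}
add bravo (severity 54) → {bravo:54, sierra:35}
see next → bravo; now {sierra:35}
add foxtrot (severity 43) → {foxtrot:43, sierra:35}
see next → foxtrot; now {sierra:35}

[mike, lima, whiskey, oscar, echo, charlie, alpha, papa, juliet, bravo, foxtrot]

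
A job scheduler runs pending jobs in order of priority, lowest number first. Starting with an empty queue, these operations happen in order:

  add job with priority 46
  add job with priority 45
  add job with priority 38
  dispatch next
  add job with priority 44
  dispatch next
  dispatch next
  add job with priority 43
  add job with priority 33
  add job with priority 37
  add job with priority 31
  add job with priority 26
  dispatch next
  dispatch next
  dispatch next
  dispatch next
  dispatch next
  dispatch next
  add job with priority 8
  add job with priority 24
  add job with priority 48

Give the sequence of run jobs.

insert 46 → {46}
insert 45 → {45, 46}
insert 38 → {38, 45, 46}
dispatch next → 38; now {45, 46}
insert 44 → {44, 45, 46}
dispatch next → 44; now {45, 46}
dispatch next → 45; now {46}
insert 43 → {43, 46}
insert 33 → {33, 43, 46}
insert 37 → {33, 37, 43, 46}
insert 31 → {31, 33, 37, 43, 46}
insert 26 → {26, 31, 33, 37, 43, 46}
dispatch next → 26; now {31, 33, 37, 43, 46}
dispatch next → 31; now {33, 37, 43, 46}
dispatch next → 33; now {37, 43, 46}
dispatch next → 37; now {43, 46}
dispatch next → 43; now {46}
dispatch next → 46; now {}
insert 8 → {8}
insert 24 → {8, 24}
insert 48 → {8, 24, 48}

[38, 44, 45, 26, 31, 33, 37, 43, 46]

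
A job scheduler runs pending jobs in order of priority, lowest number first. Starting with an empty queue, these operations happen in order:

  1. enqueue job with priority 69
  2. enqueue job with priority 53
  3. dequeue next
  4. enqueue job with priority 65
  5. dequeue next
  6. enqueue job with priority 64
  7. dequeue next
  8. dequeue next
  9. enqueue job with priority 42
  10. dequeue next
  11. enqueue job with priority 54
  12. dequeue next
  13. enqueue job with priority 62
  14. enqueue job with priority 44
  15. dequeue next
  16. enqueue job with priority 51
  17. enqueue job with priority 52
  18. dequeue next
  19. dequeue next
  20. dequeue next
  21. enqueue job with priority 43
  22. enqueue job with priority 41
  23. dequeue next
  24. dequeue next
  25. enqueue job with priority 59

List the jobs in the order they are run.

53, 65, 64, 69, 42, 54, 44, 51, 52, 62, 41, 43

insert 69 → {69}
insert 53 → {53, 69}
dequeue next → 53; now {69}
insert 65 → {65, 69}
dequeue next → 65; now {69}
insert 64 → {64, 69}
dequeue next → 64; now {69}
dequeue next → 69; now {}
insert 42 → {42}
dequeue next → 42; now {}
insert 54 → {54}
dequeue next → 54; now {}
insert 62 → {62}
insert 44 → {44, 62}
dequeue next → 44; now {62}
insert 51 → {51, 62}
insert 52 → {51, 52, 62}
dequeue next → 51; now {52, 62}
dequeue next → 52; now {62}
dequeue next → 62; now {}
insert 43 → {43}
insert 41 → {41, 43}
dequeue next → 41; now {43}
dequeue next → 43; now {}
insert 59 → {59}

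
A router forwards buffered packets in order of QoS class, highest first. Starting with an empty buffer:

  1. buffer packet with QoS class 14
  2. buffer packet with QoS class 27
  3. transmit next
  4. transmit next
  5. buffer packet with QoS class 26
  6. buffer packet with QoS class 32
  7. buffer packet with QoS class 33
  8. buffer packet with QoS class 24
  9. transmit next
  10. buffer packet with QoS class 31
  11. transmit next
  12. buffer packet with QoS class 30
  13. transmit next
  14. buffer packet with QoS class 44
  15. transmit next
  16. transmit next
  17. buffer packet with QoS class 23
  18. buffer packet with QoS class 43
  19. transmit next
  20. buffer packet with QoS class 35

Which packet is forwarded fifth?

31

insert 14 → {14}
insert 27 → {27, 14}
transmit next → 27; now {14}
transmit next → 14; now {}
insert 26 → {26}
insert 32 → {32, 26}
insert 33 → {33, 32, 26}
insert 24 → {33, 32, 26, 24}
transmit next → 33; now {32, 26, 24}
insert 31 → {32, 31, 26, 24}
transmit next → 32; now {31, 26, 24}
insert 30 → {31, 30, 26, 24}
transmit next → 31; now {30, 26, 24}
insert 44 → {44, 30, 26, 24}
transmit next → 44; now {30, 26, 24}
transmit next → 30; now {26, 24}
insert 23 → {26, 24, 23}
insert 43 → {43, 26, 24, 23}
transmit next → 43; now {26, 24, 23}
insert 35 → {35, 26, 24, 23}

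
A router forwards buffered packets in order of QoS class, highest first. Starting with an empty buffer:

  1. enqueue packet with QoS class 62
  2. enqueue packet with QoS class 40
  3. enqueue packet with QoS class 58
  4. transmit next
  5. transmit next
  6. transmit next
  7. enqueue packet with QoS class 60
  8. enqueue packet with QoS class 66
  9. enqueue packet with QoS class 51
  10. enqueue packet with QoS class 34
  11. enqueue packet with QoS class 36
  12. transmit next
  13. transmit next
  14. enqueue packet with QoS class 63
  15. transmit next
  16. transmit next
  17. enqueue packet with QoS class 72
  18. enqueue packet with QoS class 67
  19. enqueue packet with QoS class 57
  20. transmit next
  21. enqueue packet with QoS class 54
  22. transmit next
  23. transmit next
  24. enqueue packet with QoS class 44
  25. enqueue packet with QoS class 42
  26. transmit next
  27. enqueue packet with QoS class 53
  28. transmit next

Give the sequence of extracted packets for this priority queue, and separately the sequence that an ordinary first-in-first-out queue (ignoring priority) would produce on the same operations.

priority queue: 62, 58, 40, 66, 60, 63, 51, 72, 67, 57, 54, 53; FIFO queue: 62 → 40 → 58 → 60 → 66 → 51 → 34 → 36 → 63 → 72 → 67 → 57

insert 62 → {62}
insert 40 → {62, 40}
insert 58 → {62, 58, 40}
transmit next → 62; now {58, 40}
transmit next → 58; now {40}
transmit next → 40; now {}
insert 60 → {60}
insert 66 → {66, 60}
insert 51 → {66, 60, 51}
insert 34 → {66, 60, 51, 34}
insert 36 → {66, 60, 51, 36, 34}
transmit next → 66; now {60, 51, 36, 34}
transmit next → 60; now {51, 36, 34}
insert 63 → {63, 51, 36, 34}
transmit next → 63; now {51, 36, 34}
transmit next → 51; now {36, 34}
insert 72 → {72, 36, 34}
insert 67 → {72, 67, 36, 34}
insert 57 → {72, 67, 57, 36, 34}
transmit next → 72; now {67, 57, 36, 34}
insert 54 → {67, 57, 54, 36, 34}
transmit next → 67; now {57, 54, 36, 34}
transmit next → 57; now {54, 36, 34}
insert 44 → {54, 44, 36, 34}
insert 42 → {54, 44, 42, 36, 34}
transmit next → 54; now {44, 42, 36, 34}
insert 53 → {53, 44, 42, 36, 34}
transmit next → 53; now {44, 42, 36, 34}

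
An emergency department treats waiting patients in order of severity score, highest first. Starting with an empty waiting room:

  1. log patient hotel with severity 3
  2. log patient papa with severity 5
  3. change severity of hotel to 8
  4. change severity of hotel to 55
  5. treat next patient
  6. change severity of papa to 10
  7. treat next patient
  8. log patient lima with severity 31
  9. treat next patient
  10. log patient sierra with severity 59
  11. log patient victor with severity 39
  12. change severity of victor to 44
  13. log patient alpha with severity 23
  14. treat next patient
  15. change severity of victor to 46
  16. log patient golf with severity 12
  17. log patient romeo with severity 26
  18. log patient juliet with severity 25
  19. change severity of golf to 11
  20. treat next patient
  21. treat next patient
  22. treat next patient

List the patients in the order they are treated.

[hotel, papa, lima, sierra, victor, romeo, juliet]

add hotel (severity 3) → {hotel:3}
add papa (severity 5) → {papa:5, hotel:3}
update hotel to severity 8 → {hotel:8, papa:5}
update hotel to severity 55 → {hotel:55, papa:5}
treat next patient → hotel; now {papa:5}
update papa to severity 10 → {papa:10}
treat next patient → papa; now {}
add lima (severity 31) → {lima:31}
treat next patient → lima; now {}
add sierra (severity 59) → {sierra:59}
add victor (severity 39) → {sierra:59, victor:39}
update victor to severity 44 → {sierra:59, victor:44}
add alpha (severity 23) → {sierra:59, victor:44, alpha:23}
treat next patient → sierra; now {victor:44, alpha:23}
update victor to severity 46 → {victor:46, alpha:23}
add golf (severity 12) → {victor:46, alpha:23, golf:12}
add romeo (severity 26) → {victor:46, romeo:26, alpha:23, golf:12}
add juliet (severity 25) → {victor:46, romeo:26, juliet:25, alpha:23, golf:12}
update golf to severity 11 → {victor:46, romeo:26, juliet:25, alpha:23, golf:11}
treat next patient → victor; now {romeo:26, juliet:25, alpha:23, golf:11}
treat next patient → romeo; now {juliet:25, alpha:23, golf:11}
treat next patient → juliet; now {alpha:23, golf:11}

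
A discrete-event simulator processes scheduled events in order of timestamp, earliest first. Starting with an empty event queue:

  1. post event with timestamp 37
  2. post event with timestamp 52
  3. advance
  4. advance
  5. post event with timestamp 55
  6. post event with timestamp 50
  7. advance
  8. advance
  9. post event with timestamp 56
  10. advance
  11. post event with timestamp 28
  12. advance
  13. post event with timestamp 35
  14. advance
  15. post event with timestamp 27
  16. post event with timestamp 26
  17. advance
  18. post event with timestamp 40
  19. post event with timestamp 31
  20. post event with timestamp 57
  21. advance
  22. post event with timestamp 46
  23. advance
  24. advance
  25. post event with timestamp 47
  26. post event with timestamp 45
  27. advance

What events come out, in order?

insert 37 → {37}
insert 52 → {37, 52}
advance → 37; now {52}
advance → 52; now {}
insert 55 → {55}
insert 50 → {50, 55}
advance → 50; now {55}
advance → 55; now {}
insert 56 → {56}
advance → 56; now {}
insert 28 → {28}
advance → 28; now {}
insert 35 → {35}
advance → 35; now {}
insert 27 → {27}
insert 26 → {26, 27}
advance → 26; now {27}
insert 40 → {27, 40}
insert 31 → {27, 31, 40}
insert 57 → {27, 31, 40, 57}
advance → 27; now {31, 40, 57}
insert 46 → {31, 40, 46, 57}
advance → 31; now {40, 46, 57}
advance → 40; now {46, 57}
insert 47 → {46, 47, 57}
insert 45 → {45, 46, 47, 57}
advance → 45; now {46, 47, 57}

37, 52, 50, 55, 56, 28, 35, 26, 27, 31, 40, 45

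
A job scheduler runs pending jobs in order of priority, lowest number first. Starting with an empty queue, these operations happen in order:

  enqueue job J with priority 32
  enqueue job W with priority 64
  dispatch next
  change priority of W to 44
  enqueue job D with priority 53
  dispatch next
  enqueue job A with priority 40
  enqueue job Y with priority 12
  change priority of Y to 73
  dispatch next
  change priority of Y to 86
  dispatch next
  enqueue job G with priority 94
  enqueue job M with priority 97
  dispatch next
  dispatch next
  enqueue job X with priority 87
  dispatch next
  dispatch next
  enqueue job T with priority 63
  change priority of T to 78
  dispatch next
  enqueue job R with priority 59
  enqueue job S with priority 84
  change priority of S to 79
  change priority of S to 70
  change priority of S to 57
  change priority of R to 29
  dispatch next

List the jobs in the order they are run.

add J (priority 32) → {J:32}
add W (priority 64) → {J:32, W:64}
dispatch next → J; now {W:64}
update W to priority 44 → {W:44}
add D (priority 53) → {W:44, D:53}
dispatch next → W; now {D:53}
add A (priority 40) → {A:40, D:53}
add Y (priority 12) → {Y:12, A:40, D:53}
update Y to priority 73 → {A:40, D:53, Y:73}
dispatch next → A; now {D:53, Y:73}
update Y to priority 86 → {D:53, Y:86}
dispatch next → D; now {Y:86}
add G (priority 94) → {Y:86, G:94}
add M (priority 97) → {Y:86, G:94, M:97}
dispatch next → Y; now {G:94, M:97}
dispatch next → G; now {M:97}
add X (priority 87) → {X:87, M:97}
dispatch next → X; now {M:97}
dispatch next → M; now {}
add T (priority 63) → {T:63}
update T to priority 78 → {T:78}
dispatch next → T; now {}
add R (priority 59) → {R:59}
add S (priority 84) → {R:59, S:84}
update S to priority 79 → {R:59, S:79}
update S to priority 70 → {R:59, S:70}
update S to priority 57 → {S:57, R:59}
update R to priority 29 → {R:29, S:57}
dispatch next → R; now {S:57}

J → W → A → D → Y → G → X → M → T → R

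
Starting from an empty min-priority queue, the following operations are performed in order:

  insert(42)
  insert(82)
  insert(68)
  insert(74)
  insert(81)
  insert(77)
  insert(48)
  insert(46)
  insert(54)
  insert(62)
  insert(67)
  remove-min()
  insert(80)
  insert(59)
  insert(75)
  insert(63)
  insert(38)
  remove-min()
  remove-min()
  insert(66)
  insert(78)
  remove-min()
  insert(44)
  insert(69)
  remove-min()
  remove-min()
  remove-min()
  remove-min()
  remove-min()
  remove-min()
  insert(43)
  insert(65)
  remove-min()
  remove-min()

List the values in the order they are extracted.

insert 42 → {42}
insert 82 → {42, 82}
insert 68 → {42, 68, 82}
insert 74 → {42, 68, 74, 82}
insert 81 → {42, 68, 74, 81, 82}
insert 77 → {42, 68, 74, 77, 81, 82}
insert 48 → {42, 48, 68, 74, 77, 81, 82}
insert 46 → {42, 46, 48, 68, 74, 77, 81, 82}
insert 54 → {42, 46, 48, 54, 68, 74, 77, 81, 82}
insert 62 → {42, 46, 48, 54, 62, 68, 74, 77, 81, 82}
insert 67 → {42, 46, 48, 54, 62, 67, 68, 74, 77, 81, 82}
remove-min → 42; now {46, 48, 54, 62, 67, 68, 74, 77, 81, 82}
insert 80 → {46, 48, 54, 62, 67, 68, 74, 77, 80, 81, 82}
insert 59 → {46, 48, 54, 59, 62, 67, 68, 74, 77, 80, 81, 82}
insert 75 → {46, 48, 54, 59, 62, 67, 68, 74, 75, 77, 80, 81, 82}
insert 63 → {46, 48, 54, 59, 62, 63, 67, 68, 74, 75, 77, 80, 81, 82}
insert 38 → {38, 46, 48, 54, 59, 62, 63, 67, 68, 74, 75, 77, 80, 81, 82}
remove-min → 38; now {46, 48, 54, 59, 62, 63, 67, 68, 74, 75, 77, 80, 81, 82}
remove-min → 46; now {48, 54, 59, 62, 63, 67, 68, 74, 75, 77, 80, 81, 82}
insert 66 → {48, 54, 59, 62, 63, 66, 67, 68, 74, 75, 77, 80, 81, 82}
insert 78 → {48, 54, 59, 62, 63, 66, 67, 68, 74, 75, 77, 78, 80, 81, 82}
remove-min → 48; now {54, 59, 62, 63, 66, 67, 68, 74, 75, 77, 78, 80, 81, 82}
insert 44 → {44, 54, 59, 62, 63, 66, 67, 68, 74, 75, 77, 78, 80, 81, 82}
insert 69 → {44, 54, 59, 62, 63, 66, 67, 68, 69, 74, 75, 77, 78, 80, 81, 82}
remove-min → 44; now {54, 59, 62, 63, 66, 67, 68, 69, 74, 75, 77, 78, 80, 81, 82}
remove-min → 54; now {59, 62, 63, 66, 67, 68, 69, 74, 75, 77, 78, 80, 81, 82}
remove-min → 59; now {62, 63, 66, 67, 68, 69, 74, 75, 77, 78, 80, 81, 82}
remove-min → 62; now {63, 66, 67, 68, 69, 74, 75, 77, 78, 80, 81, 82}
remove-min → 63; now {66, 67, 68, 69, 74, 75, 77, 78, 80, 81, 82}
remove-min → 66; now {67, 68, 69, 74, 75, 77, 78, 80, 81, 82}
insert 43 → {43, 67, 68, 69, 74, 75, 77, 78, 80, 81, 82}
insert 65 → {43, 65, 67, 68, 69, 74, 75, 77, 78, 80, 81, 82}
remove-min → 43; now {65, 67, 68, 69, 74, 75, 77, 78, 80, 81, 82}
remove-min → 65; now {67, 68, 69, 74, 75, 77, 78, 80, 81, 82}

42, 38, 46, 48, 44, 54, 59, 62, 63, 66, 43, 65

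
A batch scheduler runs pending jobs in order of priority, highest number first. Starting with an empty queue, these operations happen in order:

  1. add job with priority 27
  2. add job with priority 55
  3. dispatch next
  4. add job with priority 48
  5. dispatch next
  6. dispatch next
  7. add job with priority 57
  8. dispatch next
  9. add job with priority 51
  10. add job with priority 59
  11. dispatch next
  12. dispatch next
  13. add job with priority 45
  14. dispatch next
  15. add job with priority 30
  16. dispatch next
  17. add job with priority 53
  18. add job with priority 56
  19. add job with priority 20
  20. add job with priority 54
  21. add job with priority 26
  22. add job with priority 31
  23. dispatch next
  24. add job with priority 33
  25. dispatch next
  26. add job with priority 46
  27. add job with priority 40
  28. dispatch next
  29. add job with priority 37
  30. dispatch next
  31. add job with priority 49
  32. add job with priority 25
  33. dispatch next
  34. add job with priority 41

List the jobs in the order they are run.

insert 27 → {27}
insert 55 → {55, 27}
dispatch next → 55; now {27}
insert 48 → {48, 27}
dispatch next → 48; now {27}
dispatch next → 27; now {}
insert 57 → {57}
dispatch next → 57; now {}
insert 51 → {51}
insert 59 → {59, 51}
dispatch next → 59; now {51}
dispatch next → 51; now {}
insert 45 → {45}
dispatch next → 45; now {}
insert 30 → {30}
dispatch next → 30; now {}
insert 53 → {53}
insert 56 → {56, 53}
insert 20 → {56, 53, 20}
insert 54 → {56, 54, 53, 20}
insert 26 → {56, 54, 53, 26, 20}
insert 31 → {56, 54, 53, 31, 26, 20}
dispatch next → 56; now {54, 53, 31, 26, 20}
insert 33 → {54, 53, 33, 31, 26, 20}
dispatch next → 54; now {53, 33, 31, 26, 20}
insert 46 → {53, 46, 33, 31, 26, 20}
insert 40 → {53, 46, 40, 33, 31, 26, 20}
dispatch next → 53; now {46, 40, 33, 31, 26, 20}
insert 37 → {46, 40, 37, 33, 31, 26, 20}
dispatch next → 46; now {40, 37, 33, 31, 26, 20}
insert 49 → {49, 40, 37, 33, 31, 26, 20}
insert 25 → {49, 40, 37, 33, 31, 26, 25, 20}
dispatch next → 49; now {40, 37, 33, 31, 26, 25, 20}
insert 41 → {41, 40, 37, 33, 31, 26, 25, 20}

55, 48, 27, 57, 59, 51, 45, 30, 56, 54, 53, 46, 49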